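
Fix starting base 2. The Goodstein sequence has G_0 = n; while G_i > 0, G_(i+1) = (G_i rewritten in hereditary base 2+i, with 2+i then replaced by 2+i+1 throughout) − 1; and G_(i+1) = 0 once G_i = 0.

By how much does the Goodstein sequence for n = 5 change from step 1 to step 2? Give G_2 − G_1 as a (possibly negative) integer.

228

i=0: 5 = 2^2 + 1 (b=2); 2→3: 3^3 + 1 = 28; 28−1 = 27
i=1: 27 = 3^3 (b=3); 3→4: 4^4 = 256; 256−1 = 255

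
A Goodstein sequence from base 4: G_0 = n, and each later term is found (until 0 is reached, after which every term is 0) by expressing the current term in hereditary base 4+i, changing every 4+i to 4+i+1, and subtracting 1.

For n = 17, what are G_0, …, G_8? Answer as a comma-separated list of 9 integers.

G_0 = 17. HB_4(17) = 4^2 + 1. Bump = 26. G_1 = 25.
G_1 = 25. HB_5(25) = 5^2. Bump = 36. G_2 = 35.
G_2 = 35. HB_6(35) = 5·6 + 5. Bump = 40. G_3 = 39.
G_3 = 39. HB_7(39) = 5·7 + 4. Bump = 44. G_4 = 43.
G_4 = 43. HB_8(43) = 5·8 + 3. Bump = 48. G_5 = 47.
G_5 = 47. HB_9(47) = 5·9 + 2. Bump = 52. G_6 = 51.
G_6 = 51. HB_10(51) = 5·10 + 1. Bump = 56. G_7 = 55.
G_7 = 55. HB_11(55) = 5·11. Bump = 60. G_8 = 59.

17, 25, 35, 39, 43, 47, 51, 55, 59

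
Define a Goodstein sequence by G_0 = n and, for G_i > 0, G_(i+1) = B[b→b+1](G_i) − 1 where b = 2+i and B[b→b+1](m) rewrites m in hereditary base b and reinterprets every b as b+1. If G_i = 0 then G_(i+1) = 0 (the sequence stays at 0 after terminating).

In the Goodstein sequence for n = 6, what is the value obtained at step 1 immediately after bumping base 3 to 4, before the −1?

G_0=6  [base 2] 2^2 + 2  →[2↦3]→  3^3 + 3 = 30  −1 ⇒ G_1=29
G_1=29  [base 3] 3^3 + 2  →[3↦4]→  4^4 + 2 = 258  −1 ⇒ G_2=257

258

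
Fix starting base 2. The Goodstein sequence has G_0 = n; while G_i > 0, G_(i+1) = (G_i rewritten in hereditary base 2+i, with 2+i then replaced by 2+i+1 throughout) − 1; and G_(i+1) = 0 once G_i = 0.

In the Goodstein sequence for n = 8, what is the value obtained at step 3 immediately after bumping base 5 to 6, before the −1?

G_0=8  [base 2] 2^(2 + 1)  →[2↦3]→  3^(3 + 1) = 81  −1 ⇒ G_1=80
G_1=80  [base 3] 2·3^3 + 2·3^2 + 2·3 + 2  →[3↦4]→  2·4^4 + 2·4^2 + 2·4 + 2 = 554  −1 ⇒ G_2=553
G_2=553  [base 4] 2·4^4 + 2·4^2 + 2·4 + 1  →[4↦5]→  2·5^5 + 2·5^2 + 2·5 + 1 = 6311  −1 ⇒ G_3=6310

93396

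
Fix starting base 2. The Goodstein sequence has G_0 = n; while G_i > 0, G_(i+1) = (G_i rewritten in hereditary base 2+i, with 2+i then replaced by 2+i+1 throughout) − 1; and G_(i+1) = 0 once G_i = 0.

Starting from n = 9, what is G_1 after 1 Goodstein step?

[0] 9 ≡ 2^(2 + 1) + 1 (base 2). Lift 3: 82. −1: 81.
[1] 81 ≡ 3^(3 + 1) (base 3). Lift 4: 1024. −1: 1023.

81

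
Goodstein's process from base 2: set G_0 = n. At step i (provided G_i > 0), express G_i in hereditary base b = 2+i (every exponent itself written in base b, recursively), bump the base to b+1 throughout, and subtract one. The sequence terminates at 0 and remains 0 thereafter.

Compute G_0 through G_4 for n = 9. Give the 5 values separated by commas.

(0) 9|_2 = 2^(2 + 1) + 1 ↦ 3^(3 + 1) + 1|_3 = 82 ⇒ 81
(1) 81|_3 = 3^(3 + 1) ↦ 4^(4 + 1)|_4 = 1024 ⇒ 1023
(2) 1023|_4 = 3·4^4 + 3·4^3 + 3·4^2 + 3·4 + 3 ↦ 3·5^5 + 3·5^3 + 3·5^2 + 3·5 + 3|_5 = 9843 ⇒ 9842
(3) 9842|_5 = 3·5^5 + 3·5^3 + 3·5^2 + 3·5 + 2 ↦ 3·6^6 + 3·6^3 + 3·6^2 + 3·6 + 2|_6 = 140744 ⇒ 140743

9, 81, 1023, 9842, 140743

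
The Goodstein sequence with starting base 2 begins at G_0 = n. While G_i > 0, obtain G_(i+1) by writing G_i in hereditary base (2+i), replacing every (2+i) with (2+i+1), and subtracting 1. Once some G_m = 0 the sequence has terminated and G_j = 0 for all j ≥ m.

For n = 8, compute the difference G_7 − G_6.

741286580

(0) 8|_2 = 2^(2 + 1) ↦ 3^(3 + 1)|_3 = 81 ⇒ 80
(1) 80|_3 = 2·3^3 + 2·3^2 + 2·3 + 2 ↦ 2·4^4 + 2·4^2 + 2·4 + 2|_4 = 554 ⇒ 553
(2) 553|_4 = 2·4^4 + 2·4^2 + 2·4 + 1 ↦ 2·5^5 + 2·5^2 + 2·5 + 1|_5 = 6311 ⇒ 6310
(3) 6310|_5 = 2·5^5 + 2·5^2 + 2·5 ↦ 2·6^6 + 2·6^2 + 2·6|_6 = 93396 ⇒ 93395
(4) 93395|_6 = 2·6^6 + 2·6^2 + 6 + 5 ↦ 2·7^7 + 2·7^2 + 7 + 5|_7 = 1647196 ⇒ 1647195
(5) 1647195|_7 = 2·7^7 + 2·7^2 + 7 + 4 ↦ 2·8^8 + 2·8^2 + 8 + 4|_8 = 33554572 ⇒ 33554571
(6) 33554571|_8 = 2·8^8 + 2·8^2 + 8 + 3 ↦ 2·9^9 + 2·9^2 + 9 + 3|_9 = 774841152 ⇒ 774841151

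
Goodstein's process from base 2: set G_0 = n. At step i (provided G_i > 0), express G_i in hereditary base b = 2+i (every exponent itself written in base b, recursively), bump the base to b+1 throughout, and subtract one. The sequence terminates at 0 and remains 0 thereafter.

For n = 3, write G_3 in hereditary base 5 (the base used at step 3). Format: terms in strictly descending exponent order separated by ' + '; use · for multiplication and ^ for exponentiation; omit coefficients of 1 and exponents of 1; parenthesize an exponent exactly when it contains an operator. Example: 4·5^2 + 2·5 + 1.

2

[0] 3 ≡ 2 + 1 (base 2). Lift 3: 4. −1: 3.
[1] 3 ≡ 3 (base 3). Lift 4: 4. −1: 3.
[2] 3 ≡ 3 (base 4). Lift 5: 3. −1: 2.
[3] 2 ≡ 2 (base 5). Lift 6: 2. −1: 1.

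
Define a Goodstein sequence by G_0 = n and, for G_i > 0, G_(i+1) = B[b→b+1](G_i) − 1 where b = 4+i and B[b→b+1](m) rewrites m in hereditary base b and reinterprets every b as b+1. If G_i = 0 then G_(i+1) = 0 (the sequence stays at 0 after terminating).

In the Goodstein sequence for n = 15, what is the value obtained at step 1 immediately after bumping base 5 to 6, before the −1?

20

(0) 15|_4 = 3·4 + 3 ↦ 3·5 + 3|_5 = 18 ⇒ 17
(1) 17|_5 = 3·5 + 2 ↦ 3·6 + 2|_6 = 20 ⇒ 19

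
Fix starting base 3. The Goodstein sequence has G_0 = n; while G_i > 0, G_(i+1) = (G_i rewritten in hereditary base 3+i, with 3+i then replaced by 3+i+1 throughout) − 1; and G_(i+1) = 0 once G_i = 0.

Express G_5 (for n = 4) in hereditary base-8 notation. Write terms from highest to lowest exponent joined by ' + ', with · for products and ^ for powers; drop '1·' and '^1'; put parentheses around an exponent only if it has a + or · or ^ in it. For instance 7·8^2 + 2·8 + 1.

1

i=0: 4 = 3 + 1 (b=3); 3→4: 4 + 1 = 5; 5−1 = 4
i=1: 4 = 4 (b=4); 4→5: 5 = 5; 5−1 = 4
i=2: 4 = 4 (b=5); 5→6: 4 = 4; 4−1 = 3
i=3: 3 = 3 (b=6); 6→7: 3 = 3; 3−1 = 2
i=4: 2 = 2 (b=7); 7→8: 2 = 2; 2−1 = 1
i=5: 1 = 1 (b=8); 8→9: 1 = 1; 1−1 = 0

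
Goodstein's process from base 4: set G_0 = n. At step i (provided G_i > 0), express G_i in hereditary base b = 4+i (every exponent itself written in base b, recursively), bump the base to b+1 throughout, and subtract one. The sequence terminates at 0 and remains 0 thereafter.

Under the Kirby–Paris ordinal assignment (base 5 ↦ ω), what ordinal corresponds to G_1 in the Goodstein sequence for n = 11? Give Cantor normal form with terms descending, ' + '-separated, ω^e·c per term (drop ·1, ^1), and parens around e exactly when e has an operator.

11 —HB4→ 2·4 + 3 —bump→ 2·5 + 3 = 13 —(−1)→ 12
12 —HB5→ 2·5 + 2 —bump→ 2·6 + 2 = 14 —(−1)→ 13

ω·2 + 2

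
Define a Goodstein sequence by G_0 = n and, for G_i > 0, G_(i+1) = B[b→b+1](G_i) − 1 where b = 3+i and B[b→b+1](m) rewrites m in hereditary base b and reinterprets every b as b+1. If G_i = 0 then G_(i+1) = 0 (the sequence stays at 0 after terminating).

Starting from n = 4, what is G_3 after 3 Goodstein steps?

step 0: 4 = 3 + 1; sub 4 for 3: 4 + 1; = 5; G_1 = 5−1 = 4
step 1: 4 = 4; sub 5 for 4: 5; = 5; G_2 = 5−1 = 4
step 2: 4 = 4; sub 6 for 5: 4; = 4; G_3 = 4−1 = 3
step 3: 3 = 3; sub 7 for 6: 3; = 3; G_4 = 3−1 = 2

3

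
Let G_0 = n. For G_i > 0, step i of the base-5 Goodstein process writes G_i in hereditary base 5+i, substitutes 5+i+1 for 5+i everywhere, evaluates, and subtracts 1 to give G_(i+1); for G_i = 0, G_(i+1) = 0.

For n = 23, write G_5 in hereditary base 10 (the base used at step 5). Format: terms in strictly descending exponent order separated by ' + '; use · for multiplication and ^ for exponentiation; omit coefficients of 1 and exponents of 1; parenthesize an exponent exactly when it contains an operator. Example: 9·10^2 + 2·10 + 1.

23 —HB5→ 4·5 + 3 —bump→ 4·6 + 3 = 27 —(−1)→ 26
26 —HB6→ 4·6 + 2 —bump→ 4·7 + 2 = 30 —(−1)→ 29
29 —HB7→ 4·7 + 1 —bump→ 4·8 + 1 = 33 —(−1)→ 32
32 —HB8→ 4·8 —bump→ 4·9 = 36 —(−1)→ 35
35 —HB9→ 3·9 + 8 —bump→ 3·10 + 8 = 38 —(−1)→ 37

3·10 + 7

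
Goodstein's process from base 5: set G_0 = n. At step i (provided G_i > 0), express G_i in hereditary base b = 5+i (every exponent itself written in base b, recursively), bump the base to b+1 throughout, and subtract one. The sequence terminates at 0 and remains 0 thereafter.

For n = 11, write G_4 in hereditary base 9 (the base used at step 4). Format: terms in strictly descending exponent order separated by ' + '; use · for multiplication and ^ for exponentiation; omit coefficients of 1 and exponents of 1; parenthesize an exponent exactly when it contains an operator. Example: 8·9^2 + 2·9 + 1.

9 + 4

[0] 11 ≡ 2·5 + 1 (base 5). Lift 6: 13. −1: 12.
[1] 12 ≡ 2·6 (base 6). Lift 7: 14. −1: 13.
[2] 13 ≡ 7 + 6 (base 7). Lift 8: 14. −1: 13.
[3] 13 ≡ 8 + 5 (base 8). Lift 9: 14. −1: 13.
[4] 13 ≡ 9 + 4 (base 9). Lift 10: 14. −1: 13.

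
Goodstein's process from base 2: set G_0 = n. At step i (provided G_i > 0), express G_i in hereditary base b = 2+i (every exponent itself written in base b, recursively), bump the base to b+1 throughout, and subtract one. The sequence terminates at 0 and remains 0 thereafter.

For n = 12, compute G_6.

G_0=12  [base 2] 2^(2 + 1) + 2^2  →[2↦3]→  3^(3 + 1) + 3^3 = 108  −1 ⇒ G_1=107
G_1=107  [base 3] 3^(3 + 1) + 2·3^2 + 2·3 + 2  →[3↦4]→  4^(4 + 1) + 2·4^2 + 2·4 + 2 = 1066  −1 ⇒ G_2=1065
G_2=1065  [base 4] 4^(4 + 1) + 2·4^2 + 2·4 + 1  →[4↦5]→  5^(5 + 1) + 2·5^2 + 2·5 + 1 = 15686  −1 ⇒ G_3=15685
G_3=15685  [base 5] 5^(5 + 1) + 2·5^2 + 2·5  →[5↦6]→  6^(6 + 1) + 2·6^2 + 2·6 = 280020  −1 ⇒ G_4=280019
G_4=280019  [base 6] 6^(6 + 1) + 2·6^2 + 6 + 5  →[6↦7]→  7^(7 + 1) + 2·7^2 + 7 + 5 = 5764911  −1 ⇒ G_5=5764910
G_5=5764910  [base 7] 7^(7 + 1) + 2·7^2 + 7 + 4  →[7↦8]→  8^(8 + 1) + 2·8^2 + 8 + 4 = 134217868  −1 ⇒ G_6=134217867
G_6=134217867  [base 8] 8^(8 + 1) + 2·8^2 + 8 + 3  →[8↦9]→  9^(9 + 1) + 2·9^2 + 9 + 3 = 3486784575  −1 ⇒ G_7=3486784574

134217867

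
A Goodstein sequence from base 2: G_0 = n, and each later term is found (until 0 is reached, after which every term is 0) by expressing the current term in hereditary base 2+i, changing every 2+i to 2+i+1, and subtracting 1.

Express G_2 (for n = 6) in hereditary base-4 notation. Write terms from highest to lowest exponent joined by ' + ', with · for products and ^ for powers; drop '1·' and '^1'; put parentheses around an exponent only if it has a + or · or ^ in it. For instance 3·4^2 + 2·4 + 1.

G_0 = 6. HB_2(6) = 2^2 + 2. Bump = 30. G_1 = 29.
G_1 = 29. HB_3(29) = 3^3 + 2. Bump = 258. G_2 = 257.
G_2 = 257. HB_4(257) = 4^4 + 1. Bump = 3126. G_3 = 3125.

4^4 + 1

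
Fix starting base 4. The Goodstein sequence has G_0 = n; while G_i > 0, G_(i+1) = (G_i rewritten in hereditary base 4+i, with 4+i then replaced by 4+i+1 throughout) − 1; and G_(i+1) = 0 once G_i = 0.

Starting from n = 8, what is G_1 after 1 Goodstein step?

i=0: 8 = 2·4 (b=4); 4→5: 2·5 = 10; 10−1 = 9
i=1: 9 = 5 + 4 (b=5); 5→6: 6 + 4 = 10; 10−1 = 9

9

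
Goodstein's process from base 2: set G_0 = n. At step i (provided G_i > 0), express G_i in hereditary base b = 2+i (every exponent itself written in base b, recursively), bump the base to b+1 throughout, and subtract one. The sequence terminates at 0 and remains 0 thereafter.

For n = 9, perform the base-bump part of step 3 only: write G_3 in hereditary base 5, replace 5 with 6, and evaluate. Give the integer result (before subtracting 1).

140744

G_0=9  [base 2] 2^(2 + 1) + 1  →[2↦3]→  3^(3 + 1) + 1 = 82  −1 ⇒ G_1=81
G_1=81  [base 3] 3^(3 + 1)  →[3↦4]→  4^(4 + 1) = 1024  −1 ⇒ G_2=1023
G_2=1023  [base 4] 3·4^4 + 3·4^3 + 3·4^2 + 3·4 + 3  →[4↦5]→  3·5^5 + 3·5^3 + 3·5^2 + 3·5 + 3 = 9843  −1 ⇒ G_3=9842
G_3=9842  [base 5] 3·5^5 + 3·5^3 + 3·5^2 + 3·5 + 2  →[5↦6]→  3·6^6 + 3·6^3 + 3·6^2 + 3·6 + 2 = 140744  −1 ⇒ G_4=140743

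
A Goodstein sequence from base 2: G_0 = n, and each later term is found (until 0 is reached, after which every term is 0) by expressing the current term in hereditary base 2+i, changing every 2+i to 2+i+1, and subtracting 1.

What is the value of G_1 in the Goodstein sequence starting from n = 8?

80

step 0: 8 = 2^(2 + 1); sub 3 for 2: 3^(3 + 1); = 81; G_1 = 81−1 = 80
step 1: 80 = 2·3^3 + 2·3^2 + 2·3 + 2; sub 4 for 3: 2·4^4 + 2·4^2 + 2·4 + 2; = 554; G_2 = 554−1 = 553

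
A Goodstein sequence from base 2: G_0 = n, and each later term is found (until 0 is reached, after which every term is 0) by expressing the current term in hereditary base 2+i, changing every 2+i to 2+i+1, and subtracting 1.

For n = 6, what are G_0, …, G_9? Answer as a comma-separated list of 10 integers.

G_0=6  [base 2] 2^2 + 2  →[2↦3]→  3^3 + 3 = 30  −1 ⇒ G_1=29
G_1=29  [base 3] 3^3 + 2  →[3↦4]→  4^4 + 2 = 258  −1 ⇒ G_2=257
G_2=257  [base 4] 4^4 + 1  →[4↦5]→  5^5 + 1 = 3126  −1 ⇒ G_3=3125
G_3=3125  [base 5] 5^5  →[5↦6]→  6^6 = 46656  −1 ⇒ G_4=46655
G_4=46655  [base 6] 5·6^5 + 5·6^4 + 5·6^3 + 5·6^2 + 5·6 + 5  →[6↦7]→  5·7^5 + 5·7^4 + 5·7^3 + 5·7^2 + 5·7 + 5 = 98040  −1 ⇒ G_5=98039
G_5=98039  [base 7] 5·7^5 + 5·7^4 + 5·7^3 + 5·7^2 + 5·7 + 4  →[7↦8]→  5·8^5 + 5·8^4 + 5·8^3 + 5·8^2 + 5·8 + 4 = 187244  −1 ⇒ G_6=187243
G_6=187243  [base 8] 5·8^5 + 5·8^4 + 5·8^3 + 5·8^2 + 5·8 + 3  →[8↦9]→  5·9^5 + 5·9^4 + 5·9^3 + 5·9^2 + 5·9 + 3 = 332148  −1 ⇒ G_7=332147
G_7=332147  [base 9] 5·9^5 + 5·9^4 + 5·9^3 + 5·9^2 + 5·9 + 2  →[9↦10]→  5·10^5 + 5·10^4 + 5·10^3 + 5·10^2 + 5·10 + 2 = 555552  −1 ⇒ G_8=555551
G_8=555551  [base 10] 5·10^5 + 5·10^4 + 5·10^3 + 5·10^2 + 5·10 + 1  →[10↦11]→  5·11^5 + 5·11^4 + 5·11^3 + 5·11^2 + 5·11 + 1 = 885776  −1 ⇒ G_9=885775

6, 29, 257, 3125, 46655, 98039, 187243, 332147, 555551, 885775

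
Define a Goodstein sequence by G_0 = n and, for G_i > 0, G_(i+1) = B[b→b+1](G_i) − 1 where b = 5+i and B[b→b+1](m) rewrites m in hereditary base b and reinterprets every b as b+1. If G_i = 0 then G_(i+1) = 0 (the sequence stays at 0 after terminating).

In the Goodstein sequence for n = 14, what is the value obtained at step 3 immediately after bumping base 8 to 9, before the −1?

19

base 5: 14 = 2·5 + 4; at 6: 2·6 + 4 = 16; next = 15
base 6: 15 = 2·6 + 3; at 7: 2·7 + 3 = 17; next = 16
base 7: 16 = 2·7 + 2; at 8: 2·8 + 2 = 18; next = 17
base 8: 17 = 2·8 + 1; at 9: 2·9 + 1 = 19; next = 18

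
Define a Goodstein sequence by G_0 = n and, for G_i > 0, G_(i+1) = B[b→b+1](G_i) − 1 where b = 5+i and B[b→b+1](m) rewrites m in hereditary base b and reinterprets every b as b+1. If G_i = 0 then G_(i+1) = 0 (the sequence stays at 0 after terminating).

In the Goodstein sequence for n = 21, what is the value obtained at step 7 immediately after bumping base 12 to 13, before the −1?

i=0: 21 = 4·5 + 1 (b=5); 5→6: 4·6 + 1 = 25; 25−1 = 24
i=1: 24 = 4·6 (b=6); 6→7: 4·7 = 28; 28−1 = 27
i=2: 27 = 3·7 + 6 (b=7); 7→8: 3·8 + 6 = 30; 30−1 = 29
i=3: 29 = 3·8 + 5 (b=8); 8→9: 3·9 + 5 = 32; 32−1 = 31
i=4: 31 = 3·9 + 4 (b=9); 9→10: 3·10 + 4 = 34; 34−1 = 33
i=5: 33 = 3·10 + 3 (b=10); 10→11: 3·11 + 3 = 36; 36−1 = 35
i=6: 35 = 3·11 + 2 (b=11); 11→12: 3·12 + 2 = 38; 38−1 = 37

40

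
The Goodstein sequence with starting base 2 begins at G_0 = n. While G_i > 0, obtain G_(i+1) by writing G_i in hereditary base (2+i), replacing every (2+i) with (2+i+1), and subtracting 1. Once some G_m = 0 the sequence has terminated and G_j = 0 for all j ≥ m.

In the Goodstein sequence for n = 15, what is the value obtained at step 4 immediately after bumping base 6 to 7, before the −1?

[0] 15 ≡ 2^(2 + 1) + 2^2 + 2 + 1 (base 2). Lift 3: 112. −1: 111.
[1] 111 ≡ 3^(3 + 1) + 3^3 + 3 (base 3). Lift 4: 1284. −1: 1283.
[2] 1283 ≡ 4^(4 + 1) + 4^4 + 3 (base 4). Lift 5: 18753. −1: 18752.
[3] 18752 ≡ 5^(5 + 1) + 5^5 + 2 (base 5). Lift 6: 326594. −1: 326593.
[4] 326593 ≡ 6^(6 + 1) + 6^6 + 1 (base 6). Lift 7: 6588345. −1: 6588344.

6588345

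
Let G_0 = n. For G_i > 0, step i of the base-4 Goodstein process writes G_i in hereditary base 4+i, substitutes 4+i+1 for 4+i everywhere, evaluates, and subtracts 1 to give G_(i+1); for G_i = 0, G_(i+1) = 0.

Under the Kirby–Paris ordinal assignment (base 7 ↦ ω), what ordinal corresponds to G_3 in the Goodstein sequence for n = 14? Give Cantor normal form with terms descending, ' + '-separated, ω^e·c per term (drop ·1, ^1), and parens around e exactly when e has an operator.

ω·2 + 6

i=0: 14 = 3·4 + 2 (b=4); 4→5: 3·5 + 2 = 17; 17−1 = 16
i=1: 16 = 3·5 + 1 (b=5); 5→6: 3·6 + 1 = 19; 19−1 = 18
i=2: 18 = 3·6 (b=6); 6→7: 3·7 = 21; 21−1 = 20
i=3: 20 = 2·7 + 6 (b=7); 7→8: 2·8 + 6 = 22; 22−1 = 21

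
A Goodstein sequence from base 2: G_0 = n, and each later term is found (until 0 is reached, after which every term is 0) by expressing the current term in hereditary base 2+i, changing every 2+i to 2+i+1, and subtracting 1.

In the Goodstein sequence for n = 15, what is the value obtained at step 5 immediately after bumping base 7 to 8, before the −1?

15 —HB2→ 2^(2 + 1) + 2^2 + 2 + 1 —bump→ 3^(3 + 1) + 3^3 + 3 + 1 = 112 —(−1)→ 111
111 —HB3→ 3^(3 + 1) + 3^3 + 3 —bump→ 4^(4 + 1) + 4^4 + 4 = 1284 —(−1)→ 1283
1283 —HB4→ 4^(4 + 1) + 4^4 + 3 —bump→ 5^(5 + 1) + 5^5 + 3 = 18753 —(−1)→ 18752
18752 —HB5→ 5^(5 + 1) + 5^5 + 2 —bump→ 6^(6 + 1) + 6^6 + 2 = 326594 —(−1)→ 326593
326593 —HB6→ 6^(6 + 1) + 6^6 + 1 —bump→ 7^(7 + 1) + 7^7 + 1 = 6588345 —(−1)→ 6588344
6588344 —HB7→ 7^(7 + 1) + 7^7 —bump→ 8^(8 + 1) + 8^8 = 150994944 —(−1)→ 150994943

150994944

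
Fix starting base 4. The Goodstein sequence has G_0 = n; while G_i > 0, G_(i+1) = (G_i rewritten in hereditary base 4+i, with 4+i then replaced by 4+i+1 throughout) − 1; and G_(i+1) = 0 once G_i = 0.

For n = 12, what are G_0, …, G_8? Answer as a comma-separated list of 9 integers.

i=0: 12 = 3·4 (b=4); 4→5: 3·5 = 15; 15−1 = 14
i=1: 14 = 2·5 + 4 (b=5); 5→6: 2·6 + 4 = 16; 16−1 = 15
i=2: 15 = 2·6 + 3 (b=6); 6→7: 2·7 + 3 = 17; 17−1 = 16
i=3: 16 = 2·7 + 2 (b=7); 7→8: 2·8 + 2 = 18; 18−1 = 17
i=4: 17 = 2·8 + 1 (b=8); 8→9: 2·9 + 1 = 19; 19−1 = 18
i=5: 18 = 2·9 (b=9); 9→10: 2·10 = 20; 20−1 = 19
i=6: 19 = 10 + 9 (b=10); 10→11: 11 + 9 = 20; 20−1 = 19
i=7: 19 = 11 + 8 (b=11); 11→12: 12 + 8 = 20; 20−1 = 19

12, 14, 15, 16, 17, 18, 19, 19, 19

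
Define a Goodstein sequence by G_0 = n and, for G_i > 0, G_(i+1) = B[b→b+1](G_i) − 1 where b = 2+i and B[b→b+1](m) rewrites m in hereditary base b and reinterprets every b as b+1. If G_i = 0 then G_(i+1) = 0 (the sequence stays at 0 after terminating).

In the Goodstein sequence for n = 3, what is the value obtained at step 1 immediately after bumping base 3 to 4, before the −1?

4

G_0 = 3. HB_2(3) = 2 + 1. Bump = 4. G_1 = 3.
G_1 = 3. HB_3(3) = 3. Bump = 4. G_2 = 3.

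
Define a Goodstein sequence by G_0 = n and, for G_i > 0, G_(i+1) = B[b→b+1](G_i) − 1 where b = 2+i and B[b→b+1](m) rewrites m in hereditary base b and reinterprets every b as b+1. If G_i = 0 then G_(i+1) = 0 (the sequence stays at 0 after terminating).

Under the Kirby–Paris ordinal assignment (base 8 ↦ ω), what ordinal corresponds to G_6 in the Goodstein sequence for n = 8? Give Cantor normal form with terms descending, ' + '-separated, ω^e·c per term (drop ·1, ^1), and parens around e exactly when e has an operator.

ω^ω·2 + ω^2·2 + ω + 3

8 —HB2→ 2^(2 + 1) —bump→ 3^(3 + 1) = 81 —(−1)→ 80
80 —HB3→ 2·3^3 + 2·3^2 + 2·3 + 2 —bump→ 2·4^4 + 2·4^2 + 2·4 + 2 = 554 —(−1)→ 553
553 —HB4→ 2·4^4 + 2·4^2 + 2·4 + 1 —bump→ 2·5^5 + 2·5^2 + 2·5 + 1 = 6311 —(−1)→ 6310
6310 —HB5→ 2·5^5 + 2·5^2 + 2·5 —bump→ 2·6^6 + 2·6^2 + 2·6 = 93396 —(−1)→ 93395
93395 —HB6→ 2·6^6 + 2·6^2 + 6 + 5 —bump→ 2·7^7 + 2·7^2 + 7 + 5 = 1647196 —(−1)→ 1647195
1647195 —HB7→ 2·7^7 + 2·7^2 + 7 + 4 —bump→ 2·8^8 + 2·8^2 + 8 + 4 = 33554572 —(−1)→ 33554571
33554571 —HB8→ 2·8^8 + 2·8^2 + 8 + 3 —bump→ 2·9^9 + 2·9^2 + 9 + 3 = 774841152 —(−1)→ 774841151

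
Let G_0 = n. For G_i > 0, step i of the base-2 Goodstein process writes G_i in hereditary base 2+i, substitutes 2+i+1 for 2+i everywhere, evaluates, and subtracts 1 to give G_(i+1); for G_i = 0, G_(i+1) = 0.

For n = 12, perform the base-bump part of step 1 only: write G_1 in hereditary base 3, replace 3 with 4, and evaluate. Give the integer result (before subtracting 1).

(0) 12|_2 = 2^(2 + 1) + 2^2 ↦ 3^(3 + 1) + 3^3|_3 = 108 ⇒ 107
(1) 107|_3 = 3^(3 + 1) + 2·3^2 + 2·3 + 2 ↦ 4^(4 + 1) + 2·4^2 + 2·4 + 2|_4 = 1066 ⇒ 1065

1066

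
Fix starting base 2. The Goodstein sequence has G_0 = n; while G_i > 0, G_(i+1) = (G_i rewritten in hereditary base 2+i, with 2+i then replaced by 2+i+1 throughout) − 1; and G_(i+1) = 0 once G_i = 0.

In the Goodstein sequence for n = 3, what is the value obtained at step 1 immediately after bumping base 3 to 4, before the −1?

4

3 —HB2→ 2 + 1 —bump→ 3 + 1 = 4 —(−1)→ 3
3 —HB3→ 3 —bump→ 4 = 4 —(−1)→ 3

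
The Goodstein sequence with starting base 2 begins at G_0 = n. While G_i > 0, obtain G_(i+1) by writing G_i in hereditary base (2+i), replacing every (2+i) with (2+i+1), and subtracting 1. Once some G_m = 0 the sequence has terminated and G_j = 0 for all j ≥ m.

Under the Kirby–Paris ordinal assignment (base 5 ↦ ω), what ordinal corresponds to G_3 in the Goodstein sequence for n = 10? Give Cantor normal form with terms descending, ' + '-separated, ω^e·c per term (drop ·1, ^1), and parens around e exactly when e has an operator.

ω^(ω + 1)

base 2: 10 = 2^(2 + 1) + 2; at 3: 3^(3 + 1) + 3 = 84; next = 83
base 3: 83 = 3^(3 + 1) + 2; at 4: 4^(4 + 1) + 2 = 1026; next = 1025
base 4: 1025 = 4^(4 + 1) + 1; at 5: 5^(5 + 1) + 1 = 15626; next = 15625
base 5: 15625 = 5^(5 + 1); at 6: 6^(6 + 1) = 279936; next = 279935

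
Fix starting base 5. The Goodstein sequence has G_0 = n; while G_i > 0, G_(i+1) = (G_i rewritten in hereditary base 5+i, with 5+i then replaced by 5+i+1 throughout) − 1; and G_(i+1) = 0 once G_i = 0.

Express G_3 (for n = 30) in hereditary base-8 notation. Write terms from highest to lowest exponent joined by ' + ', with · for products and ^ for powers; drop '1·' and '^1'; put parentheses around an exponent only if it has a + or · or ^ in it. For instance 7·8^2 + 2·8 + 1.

8^2 + 3

(0) 30|_5 = 5^2 + 5 ↦ 6^2 + 6|_6 = 42 ⇒ 41
(1) 41|_6 = 6^2 + 5 ↦ 7^2 + 5|_7 = 54 ⇒ 53
(2) 53|_7 = 7^2 + 4 ↦ 8^2 + 4|_8 = 68 ⇒ 67
(3) 67|_8 = 8^2 + 3 ↦ 9^2 + 3|_9 = 84 ⇒ 83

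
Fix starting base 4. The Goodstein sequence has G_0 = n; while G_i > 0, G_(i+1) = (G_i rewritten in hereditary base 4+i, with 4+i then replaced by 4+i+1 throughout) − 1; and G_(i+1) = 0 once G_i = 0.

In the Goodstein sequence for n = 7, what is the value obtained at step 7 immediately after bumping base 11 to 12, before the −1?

4

G_0=7  [base 4] 4 + 3  →[4↦5]→  5 + 3 = 8  −1 ⇒ G_1=7
G_1=7  [base 5] 5 + 2  →[5↦6]→  6 + 2 = 8  −1 ⇒ G_2=7
G_2=7  [base 6] 6 + 1  →[6↦7]→  7 + 1 = 8  −1 ⇒ G_3=7
G_3=7  [base 7] 7  →[7↦8]→  8 = 8  −1 ⇒ G_4=7
G_4=7  [base 8] 7  →[8↦9]→  7 = 7  −1 ⇒ G_5=6
G_5=6  [base 9] 6  →[9↦10]→  6 = 6  −1 ⇒ G_6=5
G_6=5  [base 10] 5  →[10↦11]→  5 = 5  −1 ⇒ G_7=4
G_7=4  [base 11] 4  →[11↦12]→  4 = 4  −1 ⇒ G_8=3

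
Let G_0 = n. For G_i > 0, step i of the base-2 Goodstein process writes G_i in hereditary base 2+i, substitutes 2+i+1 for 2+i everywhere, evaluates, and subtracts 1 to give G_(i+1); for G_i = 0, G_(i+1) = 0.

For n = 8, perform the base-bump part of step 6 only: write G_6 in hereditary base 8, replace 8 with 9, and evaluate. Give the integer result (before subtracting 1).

base 2: 8 = 2^(2 + 1); at 3: 3^(3 + 1) = 81; next = 80
base 3: 80 = 2·3^3 + 2·3^2 + 2·3 + 2; at 4: 2·4^4 + 2·4^2 + 2·4 + 2 = 554; next = 553
base 4: 553 = 2·4^4 + 2·4^2 + 2·4 + 1; at 5: 2·5^5 + 2·5^2 + 2·5 + 1 = 6311; next = 6310
base 5: 6310 = 2·5^5 + 2·5^2 + 2·5; at 6: 2·6^6 + 2·6^2 + 2·6 = 93396; next = 93395
base 6: 93395 = 2·6^6 + 2·6^2 + 6 + 5; at 7: 2·7^7 + 2·7^2 + 7 + 5 = 1647196; next = 1647195
base 7: 1647195 = 2·7^7 + 2·7^2 + 7 + 4; at 8: 2·8^8 + 2·8^2 + 8 + 4 = 33554572; next = 33554571

774841152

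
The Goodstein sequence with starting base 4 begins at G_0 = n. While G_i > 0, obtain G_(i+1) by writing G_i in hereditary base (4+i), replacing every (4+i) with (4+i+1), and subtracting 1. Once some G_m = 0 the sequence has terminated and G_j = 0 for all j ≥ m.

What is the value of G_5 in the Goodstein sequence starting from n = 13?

G_0=13  [base 4] 3·4 + 1  →[4↦5]→  3·5 + 1 = 16  −1 ⇒ G_1=15
G_1=15  [base 5] 3·5  →[5↦6]→  3·6 = 18  −1 ⇒ G_2=17
G_2=17  [base 6] 2·6 + 5  →[6↦7]→  2·7 + 5 = 19  −1 ⇒ G_3=18
G_3=18  [base 7] 2·7 + 4  →[7↦8]→  2·8 + 4 = 20  −1 ⇒ G_4=19
G_4=19  [base 8] 2·8 + 3  →[8↦9]→  2·9 + 3 = 21  −1 ⇒ G_5=20
G_5=20  [base 9] 2·9 + 2  →[9↦10]→  2·10 + 2 = 22  −1 ⇒ G_6=21

20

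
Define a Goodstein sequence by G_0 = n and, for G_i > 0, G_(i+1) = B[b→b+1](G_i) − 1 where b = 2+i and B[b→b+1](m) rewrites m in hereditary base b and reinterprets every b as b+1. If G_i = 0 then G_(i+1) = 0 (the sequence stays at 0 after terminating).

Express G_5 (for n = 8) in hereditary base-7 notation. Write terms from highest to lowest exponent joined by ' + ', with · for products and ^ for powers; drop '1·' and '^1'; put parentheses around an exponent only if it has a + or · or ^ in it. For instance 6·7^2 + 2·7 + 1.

G_0=8  [base 2] 2^(2 + 1)  →[2↦3]→  3^(3 + 1) = 81  −1 ⇒ G_1=80
G_1=80  [base 3] 2·3^3 + 2·3^2 + 2·3 + 2  →[3↦4]→  2·4^4 + 2·4^2 + 2·4 + 2 = 554  −1 ⇒ G_2=553
G_2=553  [base 4] 2·4^4 + 2·4^2 + 2·4 + 1  →[4↦5]→  2·5^5 + 2·5^2 + 2·5 + 1 = 6311  −1 ⇒ G_3=6310
G_3=6310  [base 5] 2·5^5 + 2·5^2 + 2·5  →[5↦6]→  2·6^6 + 2·6^2 + 2·6 = 93396  −1 ⇒ G_4=93395
G_4=93395  [base 6] 2·6^6 + 2·6^2 + 6 + 5  →[6↦7]→  2·7^7 + 2·7^2 + 7 + 5 = 1647196  −1 ⇒ G_5=1647195
G_5=1647195  [base 7] 2·7^7 + 2·7^2 + 7 + 4  →[7↦8]→  2·8^8 + 2·8^2 + 8 + 4 = 33554572  −1 ⇒ G_6=33554571

2·7^7 + 2·7^2 + 7 + 4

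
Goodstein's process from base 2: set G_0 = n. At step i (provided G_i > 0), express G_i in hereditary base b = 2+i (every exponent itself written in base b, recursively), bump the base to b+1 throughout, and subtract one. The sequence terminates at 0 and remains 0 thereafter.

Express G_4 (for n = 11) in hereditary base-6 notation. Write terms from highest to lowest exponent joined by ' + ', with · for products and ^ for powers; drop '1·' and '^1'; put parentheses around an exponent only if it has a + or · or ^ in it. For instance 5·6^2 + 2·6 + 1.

6^(6 + 1) + 1

G_0=11  [base 2] 2^(2 + 1) + 2 + 1  →[2↦3]→  3^(3 + 1) + 3 + 1 = 85  −1 ⇒ G_1=84
G_1=84  [base 3] 3^(3 + 1) + 3  →[3↦4]→  4^(4 + 1) + 4 = 1028  −1 ⇒ G_2=1027
G_2=1027  [base 4] 4^(4 + 1) + 3  →[4↦5]→  5^(5 + 1) + 3 = 15628  −1 ⇒ G_3=15627
G_3=15627  [base 5] 5^(5 + 1) + 2  →[5↦6]→  6^(6 + 1) + 2 = 279938  −1 ⇒ G_4=279937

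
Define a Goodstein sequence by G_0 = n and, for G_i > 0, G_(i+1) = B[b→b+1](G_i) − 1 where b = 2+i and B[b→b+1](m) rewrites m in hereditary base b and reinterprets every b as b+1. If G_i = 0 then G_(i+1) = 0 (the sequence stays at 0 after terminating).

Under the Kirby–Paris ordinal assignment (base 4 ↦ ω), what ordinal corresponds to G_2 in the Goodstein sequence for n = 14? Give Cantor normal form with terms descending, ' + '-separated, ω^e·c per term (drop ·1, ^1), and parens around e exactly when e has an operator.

base 2: 14 = 2^(2 + 1) + 2^2 + 2; at 3: 3^(3 + 1) + 3^3 + 3 = 111; next = 110
base 3: 110 = 3^(3 + 1) + 3^3 + 2; at 4: 4^(4 + 1) + 4^4 + 2 = 1282; next = 1281

ω^(ω + 1) + ω^ω + 1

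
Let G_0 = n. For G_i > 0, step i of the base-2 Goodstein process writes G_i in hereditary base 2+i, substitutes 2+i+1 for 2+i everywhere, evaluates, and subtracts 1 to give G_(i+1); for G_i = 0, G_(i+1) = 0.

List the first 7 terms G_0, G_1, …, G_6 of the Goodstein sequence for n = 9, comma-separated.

[0] 9 ≡ 2^(2 + 1) + 1 (base 2). Lift 3: 82. −1: 81.
[1] 81 ≡ 3^(3 + 1) (base 3). Lift 4: 1024. −1: 1023.
[2] 1023 ≡ 3·4^4 + 3·4^3 + 3·4^2 + 3·4 + 3 (base 4). Lift 5: 9843. −1: 9842.
[3] 9842 ≡ 3·5^5 + 3·5^3 + 3·5^2 + 3·5 + 2 (base 5). Lift 6: 140744. −1: 140743.
[4] 140743 ≡ 3·6^6 + 3·6^3 + 3·6^2 + 3·6 + 1 (base 6). Lift 7: 2471827. −1: 2471826.
[5] 2471826 ≡ 3·7^7 + 3·7^3 + 3·7^2 + 3·7 (base 7). Lift 8: 50333400. −1: 50333399.

9, 81, 1023, 9842, 140743, 2471826, 50333399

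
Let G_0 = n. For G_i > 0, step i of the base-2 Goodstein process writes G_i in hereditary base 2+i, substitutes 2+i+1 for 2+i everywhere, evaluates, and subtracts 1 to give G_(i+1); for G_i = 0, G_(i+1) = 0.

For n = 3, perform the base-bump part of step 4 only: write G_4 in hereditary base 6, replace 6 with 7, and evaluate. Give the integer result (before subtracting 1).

i=0: 3 = 2 + 1 (b=2); 2→3: 3 + 1 = 4; 4−1 = 3
i=1: 3 = 3 (b=3); 3→4: 4 = 4; 4−1 = 3
i=2: 3 = 3 (b=4); 4→5: 3 = 3; 3−1 = 2
i=3: 2 = 2 (b=5); 5→6: 2 = 2; 2−1 = 1
i=4: 1 = 1 (b=6); 6→7: 1 = 1; 1−1 = 0

1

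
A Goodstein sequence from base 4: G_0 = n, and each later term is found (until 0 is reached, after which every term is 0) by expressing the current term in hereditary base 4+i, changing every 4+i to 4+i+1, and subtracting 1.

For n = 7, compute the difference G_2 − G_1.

0

step 0: 7 = 4 + 3; sub 5 for 4: 5 + 3; = 8; G_1 = 8−1 = 7
step 1: 7 = 5 + 2; sub 6 for 5: 6 + 2; = 8; G_2 = 8−1 = 7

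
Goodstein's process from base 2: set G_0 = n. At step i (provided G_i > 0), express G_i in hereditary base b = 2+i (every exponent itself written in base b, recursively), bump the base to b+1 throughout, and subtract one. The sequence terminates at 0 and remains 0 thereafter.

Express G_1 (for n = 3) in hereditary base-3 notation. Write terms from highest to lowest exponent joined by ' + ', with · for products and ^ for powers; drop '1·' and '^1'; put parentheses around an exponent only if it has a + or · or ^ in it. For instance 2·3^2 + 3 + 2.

3

base 2: 3 = 2 + 1; at 3: 3 + 1 = 4; next = 3
base 3: 3 = 3; at 4: 4 = 4; next = 3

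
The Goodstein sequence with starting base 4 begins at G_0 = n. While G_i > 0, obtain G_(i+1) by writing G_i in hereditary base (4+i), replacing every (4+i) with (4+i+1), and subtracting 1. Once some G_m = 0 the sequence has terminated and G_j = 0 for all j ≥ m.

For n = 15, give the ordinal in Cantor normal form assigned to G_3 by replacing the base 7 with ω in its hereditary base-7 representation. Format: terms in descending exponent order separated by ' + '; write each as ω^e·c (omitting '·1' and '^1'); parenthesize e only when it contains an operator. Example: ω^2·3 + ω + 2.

G_0 = 15. HB_4(15) = 3·4 + 3. Bump = 18. G_1 = 17.
G_1 = 17. HB_5(17) = 3·5 + 2. Bump = 20. G_2 = 19.
G_2 = 19. HB_6(19) = 3·6 + 1. Bump = 22. G_3 = 21.
G_3 = 21. HB_7(21) = 3·7. Bump = 24. G_4 = 23.

ω·3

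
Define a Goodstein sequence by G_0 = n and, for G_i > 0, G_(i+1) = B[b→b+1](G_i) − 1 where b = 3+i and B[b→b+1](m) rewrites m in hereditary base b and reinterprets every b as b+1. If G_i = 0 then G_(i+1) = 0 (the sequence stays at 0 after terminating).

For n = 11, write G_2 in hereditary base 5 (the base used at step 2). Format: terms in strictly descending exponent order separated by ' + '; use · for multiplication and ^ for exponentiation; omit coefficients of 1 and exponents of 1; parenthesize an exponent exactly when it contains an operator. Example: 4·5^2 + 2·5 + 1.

(0) 11|_3 = 3^2 + 2 ↦ 4^2 + 2|_4 = 18 ⇒ 17
(1) 17|_4 = 4^2 + 1 ↦ 5^2 + 1|_5 = 26 ⇒ 25
(2) 25|_5 = 5^2 ↦ 6^2|_6 = 36 ⇒ 35

5^2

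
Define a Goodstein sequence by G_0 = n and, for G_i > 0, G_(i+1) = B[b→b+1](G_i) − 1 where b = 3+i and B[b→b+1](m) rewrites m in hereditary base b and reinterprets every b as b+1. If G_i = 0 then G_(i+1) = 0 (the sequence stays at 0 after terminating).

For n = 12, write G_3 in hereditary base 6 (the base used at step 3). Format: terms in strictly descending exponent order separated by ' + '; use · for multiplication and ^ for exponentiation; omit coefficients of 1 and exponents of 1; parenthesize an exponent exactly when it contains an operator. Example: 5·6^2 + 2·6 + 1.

6^2 + 1

(0) 12|_3 = 3^2 + 3 ↦ 4^2 + 4|_4 = 20 ⇒ 19
(1) 19|_4 = 4^2 + 3 ↦ 5^2 + 3|_5 = 28 ⇒ 27
(2) 27|_5 = 5^2 + 2 ↦ 6^2 + 2|_6 = 38 ⇒ 37
(3) 37|_6 = 6^2 + 1 ↦ 7^2 + 1|_7 = 50 ⇒ 49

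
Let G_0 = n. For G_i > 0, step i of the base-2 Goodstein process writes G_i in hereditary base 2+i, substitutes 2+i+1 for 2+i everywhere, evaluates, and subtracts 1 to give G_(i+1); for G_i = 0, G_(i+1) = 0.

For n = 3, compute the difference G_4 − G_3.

i=0: 3 = 2 + 1 (b=2); 2→3: 3 + 1 = 4; 4−1 = 3
i=1: 3 = 3 (b=3); 3→4: 4 = 4; 4−1 = 3
i=2: 3 = 3 (b=4); 4→5: 3 = 3; 3−1 = 2
i=3: 2 = 2 (b=5); 5→6: 2 = 2; 2−1 = 1

-1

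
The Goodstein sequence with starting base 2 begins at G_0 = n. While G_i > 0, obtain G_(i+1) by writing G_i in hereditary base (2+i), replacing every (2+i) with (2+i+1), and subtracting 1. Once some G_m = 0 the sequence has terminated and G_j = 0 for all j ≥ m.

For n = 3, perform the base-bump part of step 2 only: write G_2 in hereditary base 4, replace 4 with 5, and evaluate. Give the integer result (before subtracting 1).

3

i=0: 3 = 2 + 1 (b=2); 2→3: 3 + 1 = 4; 4−1 = 3
i=1: 3 = 3 (b=3); 3→4: 4 = 4; 4−1 = 3
i=2: 3 = 3 (b=4); 4→5: 3 = 3; 3−1 = 2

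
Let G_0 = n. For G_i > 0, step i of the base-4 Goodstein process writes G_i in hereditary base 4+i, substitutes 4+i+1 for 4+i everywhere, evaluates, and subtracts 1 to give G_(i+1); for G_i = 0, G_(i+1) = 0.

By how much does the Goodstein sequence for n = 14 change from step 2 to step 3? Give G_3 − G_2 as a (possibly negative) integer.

2

G_0=14  [base 4] 3·4 + 2  →[4↦5]→  3·5 + 2 = 17  −1 ⇒ G_1=16
G_1=16  [base 5] 3·5 + 1  →[5↦6]→  3·6 + 1 = 19  −1 ⇒ G_2=18
G_2=18  [base 6] 3·6  →[6↦7]→  3·7 = 21  −1 ⇒ G_3=20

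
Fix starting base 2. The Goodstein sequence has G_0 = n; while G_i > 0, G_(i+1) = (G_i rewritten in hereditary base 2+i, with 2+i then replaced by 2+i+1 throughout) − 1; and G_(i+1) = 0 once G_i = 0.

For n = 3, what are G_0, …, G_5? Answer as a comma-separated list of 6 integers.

3, 3, 3, 2, 1, 0

base 2: 3 = 2 + 1; at 3: 3 + 1 = 4; next = 3
base 3: 3 = 3; at 4: 4 = 4; next = 3
base 4: 3 = 3; at 5: 3 = 3; next = 2
base 5: 2 = 2; at 6: 2 = 2; next = 1
base 6: 1 = 1; at 7: 1 = 1; next = 0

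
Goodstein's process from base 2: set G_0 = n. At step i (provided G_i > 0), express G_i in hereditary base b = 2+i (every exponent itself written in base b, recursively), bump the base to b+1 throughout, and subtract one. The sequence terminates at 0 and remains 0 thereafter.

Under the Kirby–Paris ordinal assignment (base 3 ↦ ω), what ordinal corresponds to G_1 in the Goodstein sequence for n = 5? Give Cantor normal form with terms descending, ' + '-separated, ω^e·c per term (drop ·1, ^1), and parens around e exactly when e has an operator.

G_0=5  [base 2] 2^2 + 1  →[2↦3]→  3^3 + 1 = 28  −1 ⇒ G_1=27
G_1=27  [base 3] 3^3  →[3↦4]→  4^4 = 256  −1 ⇒ G_2=255

ω^ω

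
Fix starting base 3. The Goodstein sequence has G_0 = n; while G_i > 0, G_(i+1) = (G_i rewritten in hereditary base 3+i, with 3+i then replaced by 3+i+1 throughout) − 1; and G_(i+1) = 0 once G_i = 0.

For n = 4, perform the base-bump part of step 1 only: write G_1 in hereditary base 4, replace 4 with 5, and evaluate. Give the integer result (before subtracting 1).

i=0: 4 = 3 + 1 (b=3); 3→4: 4 + 1 = 5; 5−1 = 4
i=1: 4 = 4 (b=4); 4→5: 5 = 5; 5−1 = 4

5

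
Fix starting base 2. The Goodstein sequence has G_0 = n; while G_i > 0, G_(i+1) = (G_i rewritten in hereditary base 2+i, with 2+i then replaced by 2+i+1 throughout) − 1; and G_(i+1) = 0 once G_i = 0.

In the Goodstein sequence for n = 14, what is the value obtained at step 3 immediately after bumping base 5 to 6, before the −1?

G_0=14  [base 2] 2^(2 + 1) + 2^2 + 2  →[2↦3]→  3^(3 + 1) + 3^3 + 3 = 111  −1 ⇒ G_1=110
G_1=110  [base 3] 3^(3 + 1) + 3^3 + 2  →[3↦4]→  4^(4 + 1) + 4^4 + 2 = 1282  −1 ⇒ G_2=1281
G_2=1281  [base 4] 4^(4 + 1) + 4^4 + 1  →[4↦5]→  5^(5 + 1) + 5^5 + 1 = 18751  −1 ⇒ G_3=18750
G_3=18750  [base 5] 5^(5 + 1) + 5^5  →[5↦6]→  6^(6 + 1) + 6^6 = 326592  −1 ⇒ G_4=326591

326592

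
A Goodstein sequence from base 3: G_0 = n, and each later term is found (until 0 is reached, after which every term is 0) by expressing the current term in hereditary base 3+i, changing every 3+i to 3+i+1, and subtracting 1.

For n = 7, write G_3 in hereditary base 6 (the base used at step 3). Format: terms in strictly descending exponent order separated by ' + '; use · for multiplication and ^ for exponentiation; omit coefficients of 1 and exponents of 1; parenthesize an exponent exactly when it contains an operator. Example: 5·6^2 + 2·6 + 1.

6 + 3

G_0 = 7. HB_3(7) = 2·3 + 1. Bump = 9. G_1 = 8.
G_1 = 8. HB_4(8) = 2·4. Bump = 10. G_2 = 9.
G_2 = 9. HB_5(9) = 5 + 4. Bump = 10. G_3 = 9.
G_3 = 9. HB_6(9) = 6 + 3. Bump = 10. G_4 = 9.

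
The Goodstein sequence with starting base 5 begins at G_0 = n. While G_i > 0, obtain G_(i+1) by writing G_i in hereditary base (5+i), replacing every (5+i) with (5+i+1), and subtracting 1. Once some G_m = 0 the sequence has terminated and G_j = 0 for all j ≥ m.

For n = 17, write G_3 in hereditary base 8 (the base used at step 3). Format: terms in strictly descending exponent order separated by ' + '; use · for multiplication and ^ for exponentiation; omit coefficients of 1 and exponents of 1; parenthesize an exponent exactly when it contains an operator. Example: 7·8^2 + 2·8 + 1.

[0] 17 ≡ 3·5 + 2 (base 5). Lift 6: 20. −1: 19.
[1] 19 ≡ 3·6 + 1 (base 6). Lift 7: 22. −1: 21.
[2] 21 ≡ 3·7 (base 7). Lift 8: 24. −1: 23.
[3] 23 ≡ 2·8 + 7 (base 8). Lift 9: 25. −1: 24.

2·8 + 7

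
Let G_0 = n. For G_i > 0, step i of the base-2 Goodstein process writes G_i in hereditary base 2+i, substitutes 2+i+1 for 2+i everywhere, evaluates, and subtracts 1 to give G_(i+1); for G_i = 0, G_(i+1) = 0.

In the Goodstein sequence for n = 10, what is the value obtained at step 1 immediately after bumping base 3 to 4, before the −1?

(0) 10|_2 = 2^(2 + 1) + 2 ↦ 3^(3 + 1) + 3|_3 = 84 ⇒ 83
(1) 83|_3 = 3^(3 + 1) + 2 ↦ 4^(4 + 1) + 2|_4 = 1026 ⇒ 1025

1026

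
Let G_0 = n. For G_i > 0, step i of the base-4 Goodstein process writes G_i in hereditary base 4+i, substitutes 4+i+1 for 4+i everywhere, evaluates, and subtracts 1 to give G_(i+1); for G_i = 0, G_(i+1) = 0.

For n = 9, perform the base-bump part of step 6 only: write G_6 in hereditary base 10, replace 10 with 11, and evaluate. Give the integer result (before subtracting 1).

12

(0) 9|_4 = 2·4 + 1 ↦ 2·5 + 1|_5 = 11 ⇒ 10
(1) 10|_5 = 2·5 ↦ 2·6|_6 = 12 ⇒ 11
(2) 11|_6 = 6 + 5 ↦ 7 + 5|_7 = 12 ⇒ 11
(3) 11|_7 = 7 + 4 ↦ 8 + 4|_8 = 12 ⇒ 11
(4) 11|_8 = 8 + 3 ↦ 9 + 3|_9 = 12 ⇒ 11
(5) 11|_9 = 9 + 2 ↦ 10 + 2|_10 = 12 ⇒ 11
(6) 11|_10 = 10 + 1 ↦ 11 + 1|_11 = 12 ⇒ 11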